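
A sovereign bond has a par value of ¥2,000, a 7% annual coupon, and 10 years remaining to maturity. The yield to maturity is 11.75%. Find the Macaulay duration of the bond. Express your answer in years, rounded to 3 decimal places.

Periodic yield y = 0.1175. Discount each cash flow and weight by its year:
  t   CF        PV=CF/(1+0.1175)^t    t·PV
  1       140.00       125.2796       125.2796
  2       140.00       112.1071       224.2141
  3       140.00       100.3195       300.9586
  4       140.00        89.7714       359.0855
  5       140.00        80.3323       401.6617
  6       140.00        71.8858       431.3145
  7       140.00        64.3273       450.2911
  8       140.00        57.5636       460.5086
  9       140.00        51.5110       463.5993
  10    2,140.00       704.5932     7,045.9321
  Σ                  1,457.6908    10,262.8452
Price P = Σ PV = 1,457.6908.
Macaulay duration = Σ(t·PV) / P = 10,262.8452 / 1,457.6908 = 7.04048 years.

7.040 years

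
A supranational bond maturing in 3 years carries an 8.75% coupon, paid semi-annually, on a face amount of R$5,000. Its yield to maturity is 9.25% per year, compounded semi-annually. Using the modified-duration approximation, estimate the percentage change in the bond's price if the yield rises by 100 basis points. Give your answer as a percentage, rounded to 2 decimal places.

-2.58%

Periodic yield y = 0.04625. Modified duration first:
  t   CF        PV=CF/(1+0.04625)^t    t·PV
  1       218.75       209.0800       209.0800
  2       218.75       199.8376       399.6751
  3       218.75       191.0036       573.0109
  4       218.75       182.5602       730.2409
  5       218.75       174.4901       872.4503
  6     5,218.75     3,978.8143    23,872.8856
  Σ                  4,935.7858    26,657.3430
P = 4,935.7858; D_Mac = 5.40083 half-year periods = 2.70042 yrs; D_mod = 2.70042/(1+0.04625) = 2.58104 yrs.
ΔP/P ≈ -D_mod · Δy = -2.58104 × (+0.01) = -0.025810 = -2.5810%.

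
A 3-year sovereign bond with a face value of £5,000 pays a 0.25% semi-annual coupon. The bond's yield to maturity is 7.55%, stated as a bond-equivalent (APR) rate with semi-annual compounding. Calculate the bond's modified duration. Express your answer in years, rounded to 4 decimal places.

2.8806 years

Periodic yield y = 0.03775. First find Macaulay duration:
  t   CF        PV=CF/(1+0.03775)^t    t·PV
  1         6.25         6.0226         6.0226
  2         6.25         5.8036        11.6071
  3         6.25         5.5924        16.7773
  4         6.25         5.3890        21.5560
  5         6.25         5.1930        25.9649
  6     5,006.25     4,008.2618    24,049.5709
  Σ                  4,036.2625    24,131.4989
P = 4,036.2625; Macaulay duration = 24,131.4989 / 4,036.2625 = 5.97867 half-year periods = 2.98934 years.
Modified duration = D_Mac / (1 + y) = 2.98934 / 1.03775 = 2.88059 years.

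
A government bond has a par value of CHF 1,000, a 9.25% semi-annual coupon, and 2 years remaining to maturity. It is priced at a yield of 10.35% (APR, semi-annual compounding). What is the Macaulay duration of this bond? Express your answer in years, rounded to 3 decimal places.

Periodic yield y = 0.05175. Discount each cash flow and weight by its period:
  t   CF        PV=CF/(1+0.05175)^t    t·PV
  1        46.25        43.9743        43.9743
  2        46.25        41.8106        83.6213
  3        46.25        39.7534       119.2602
  4     1,046.25       855.0379     3,420.1518
  Σ                    980.5763     3,667.0075
Price P = Σ PV = 980.5763.
Macaulay duration = Σ(t·PV) / P = 3,667.0075 / 980.5763 = 3.73965 half-year periods.
In years: 3.73965 / 2 = 1.86982 years.

1.870 years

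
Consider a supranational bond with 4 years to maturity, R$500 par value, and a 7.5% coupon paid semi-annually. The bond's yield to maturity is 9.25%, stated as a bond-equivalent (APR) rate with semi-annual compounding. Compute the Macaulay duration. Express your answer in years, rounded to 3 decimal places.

Periodic yield y = 0.04625. Discount each cash flow and weight by its period:
  t   CF        PV=CF/(1+0.04625)^t    t·PV
  1        18.75        17.9211        17.9211
  2        18.75        17.1289        34.2579
  3        18.75        16.3717        49.1152
  4        18.75        15.6480        62.5921
  5        18.75        14.9563        74.7815
  6        18.75        14.2951        85.7708
  7        18.75        13.6632        95.6425
  8       518.75       361.3053     2,890.4425
  Σ                    471.2898     3,310.5236
Price P = Σ PV = 471.2898.
Macaulay duration = Σ(t·PV) / P = 3,310.5236 / 471.2898 = 7.02439 half-year periods.
In years: 7.02439 / 2 = 3.51220 years.

3.512 years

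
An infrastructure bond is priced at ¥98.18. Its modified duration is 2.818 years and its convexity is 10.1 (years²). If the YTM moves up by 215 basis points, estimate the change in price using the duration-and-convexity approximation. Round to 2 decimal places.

Duration effect: -D_mod·Δy = -2.818 × (+0.0215) = -0.060587
Convexity effect: ½·C·(Δy)² = 0.5 × 10.1 × (0.0215)² = +0.0023343625
ΔP/P ≈ -0.060587 + 0.0023343625 = -0.0582526375
ΔP ≈ 98.18 × (-0.0582526375) = -5.71924394975.

-¥5.72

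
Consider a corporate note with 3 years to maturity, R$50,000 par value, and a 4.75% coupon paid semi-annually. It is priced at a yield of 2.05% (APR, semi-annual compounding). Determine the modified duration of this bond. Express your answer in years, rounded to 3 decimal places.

2.810 years

Periodic yield y = 0.01025. First find Macaulay duration:
  t   CF        PV=CF/(1+0.01025)^t    t·PV
  1     1,187.50     1,175.4516     1,175.4516
  2     1,187.50     1,163.5255     2,327.0510
  3     1,187.50     1,151.7204     3,455.1611
  4     1,187.50     1,140.0350     4,560.1400
  5     1,187.50     1,128.4682     5,642.3410
  6    51,187.50    48,149.3872   288,896.3233
  Σ                 53,908.5879   306,056.4679
P = 53,908.5879; Macaulay duration = 306,056.4679 / 53,908.5879 = 5.67732 half-year periods = 2.83866 years.
Modified duration = D_Mac / (1 + y) = 2.83866 / 1.01025 = 2.80986 years.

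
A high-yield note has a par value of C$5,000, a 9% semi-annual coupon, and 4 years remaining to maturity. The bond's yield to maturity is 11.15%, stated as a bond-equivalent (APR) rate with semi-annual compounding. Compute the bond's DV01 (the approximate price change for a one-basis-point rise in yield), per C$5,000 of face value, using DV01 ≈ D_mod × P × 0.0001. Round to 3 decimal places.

C$1.511

Periodic yield y = 0.05575.
  t   CF        PV=CF/(1+0.05575)^t    t·PV
  1       225.00       213.1186       213.1186
  2       225.00       201.8647       403.7294
  3       225.00       191.2050       573.6150
  4       225.00       181.1082       724.4329
  5       225.00       171.5446       857.7230
  6       225.00       162.4860       974.9161
  7       225.00       153.9058     1,077.3404
  8     5,225.00     3,385.3032    27,082.4257
  Σ                  4,660.5361    31,907.3011
P = 4,660.5361; D_Mac = 6.84627 half-year periods = 3.42314 yrs; D_mod = 3.24237 yrs.
DV01 ≈ 3.24237 × 4,660.5361 × 0.0001 = 1.511120.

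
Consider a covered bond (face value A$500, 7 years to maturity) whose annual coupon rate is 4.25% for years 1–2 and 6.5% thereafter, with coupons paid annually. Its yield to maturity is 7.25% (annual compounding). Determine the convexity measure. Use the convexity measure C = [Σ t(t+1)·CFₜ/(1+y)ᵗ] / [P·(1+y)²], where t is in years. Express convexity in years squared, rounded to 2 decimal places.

39.36

With y = 0.0725:
  t   CF        PV=CF/(1+0.0725)^t    t·PV        t(t+1)·PV
  1        21.25        19.8135        19.8135          39.6270
  2        21.25        18.4741        36.9483         110.8449
  3        32.50        26.3446        79.0338         316.1351
  4        32.50        24.5637        98.2549         491.2744
  5        32.50        22.9032       114.5162         687.0971
  6        32.50        21.3550       128.1300         896.9100
  7       532.50       326.2410     2,283.6868      18,269.4946
  Σ                    459.6952     2,760.3835      20,811.3831
P = 459.6952.
Convexity = Σ t(t+1)·PV / [P·(1+y)²] = 20,811.3831 / (459.6952 × 1.150256) = 39.35830.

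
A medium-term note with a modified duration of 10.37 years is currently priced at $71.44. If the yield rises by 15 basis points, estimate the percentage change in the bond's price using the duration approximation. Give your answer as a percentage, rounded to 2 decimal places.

Duration approximation: ΔP/P ≈ -D_mod · Δy = -10.37 × (+0.0015) = -0.015555.
As a percentage: -1.5555%.

-1.56%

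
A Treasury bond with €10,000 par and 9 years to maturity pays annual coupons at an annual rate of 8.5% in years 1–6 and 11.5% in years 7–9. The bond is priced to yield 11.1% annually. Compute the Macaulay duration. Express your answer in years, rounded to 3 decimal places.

Periodic yield y = 0.111. Discount each cash flow and weight by its year:
  t   CF        PV=CF/(1+0.111)^t    t·PV
  1       850.00       765.0765       765.0765
  2       850.00       688.6377     1,377.2754
  3       850.00       619.8359     1,859.5078
  4       850.00       557.9081     2,231.6325
  5       850.00       502.1675     2,510.8377
  6       850.00       451.9960     2,711.9759
  7     1,150.00       550.4266     3,852.9863
  8     1,150.00       495.4335     3,963.4680
  9    11,150.00     4,323.6282    38,912.6535
  Σ                  8,955.1101    58,185.4136
Price P = Σ PV = 8,955.1101.
Macaulay duration = Σ(t·PV) / P = 58,185.4136 / 8,955.1101 = 6.49745 years.

6.497 years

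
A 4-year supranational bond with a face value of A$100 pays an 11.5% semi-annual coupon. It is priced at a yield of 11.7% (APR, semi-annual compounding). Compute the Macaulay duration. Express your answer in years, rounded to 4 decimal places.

Periodic yield y = 0.0585. Discount each cash flow and weight by its period:
  t   CF        PV=CF/(1+0.0585)^t    t·PV
  1         5.75         5.4322         5.4322
  2         5.75         5.1320        10.2640
  3         5.75         4.8484        14.5451
  4         5.75         4.5804        18.3216
  5         5.75         4.3273        21.6363
  6         5.75         4.0881        24.5287
  7         5.75         3.8622        27.0352
  8       105.75        67.1048       536.8383
  Σ                     99.3753       658.6014
Price P = Σ PV = 99.3753.
Macaulay duration = Σ(t·PV) / P = 658.6014 / 99.3753 = 6.62741 half-year periods.
In years: 6.62741 / 2 = 3.31371 years.

3.3137 years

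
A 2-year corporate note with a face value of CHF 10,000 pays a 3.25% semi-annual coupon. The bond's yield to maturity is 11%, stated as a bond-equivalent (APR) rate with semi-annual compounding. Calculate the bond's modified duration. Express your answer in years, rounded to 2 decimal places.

Periodic yield y = 0.055. First find Macaulay duration:
  t   CF        PV=CF/(1+0.055)^t    t·PV
  1       162.50       154.0284       154.0284
  2       162.50       145.9985       291.9970
  3       162.50       138.3872       415.1617
  4    10,162.50     8,203.3402    32,813.3606
  Σ                  8,641.7543    33,674.5477
P = 8,641.7543; Macaulay duration = 33,674.5477 / 8,641.7543 = 3.89673 half-year periods = 1.94836 years.
Modified duration = D_Mac / (1 + y) = 1.94836 / 1.055 = 1.84679 years.

1.85 years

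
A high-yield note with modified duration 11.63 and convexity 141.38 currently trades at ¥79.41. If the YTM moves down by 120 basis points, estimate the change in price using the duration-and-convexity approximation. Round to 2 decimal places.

Duration effect: -D_mod·Δy = -11.63 × (-0.012) = +0.139560
Convexity effect: ½·C·(Δy)² = 0.5 × 141.38 × (-0.012)² = +0.01017936
ΔP/P ≈ +0.139560 + 0.01017936 = +0.14973936
ΔP ≈ 79.41 × (+0.14973936) = +11.8908025776.

+¥11.89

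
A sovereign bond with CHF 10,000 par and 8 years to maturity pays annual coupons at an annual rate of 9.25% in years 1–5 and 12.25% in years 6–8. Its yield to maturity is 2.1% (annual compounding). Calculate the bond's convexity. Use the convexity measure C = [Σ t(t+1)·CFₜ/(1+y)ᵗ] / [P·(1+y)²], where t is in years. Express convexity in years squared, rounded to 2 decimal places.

With y = 0.021:
  t   CF        PV=CF/(1+0.021)^t    t·PV        t(t+1)·PV
  1       925.00       905.9745       905.9745       1,811.9491
  2       925.00       887.3404     1,774.6808       5,324.0423
  3       925.00       869.0895     2,607.2685      10,429.0741
  4       925.00       851.2140     3,404.8561      17,024.2803
  5       925.00       833.7062     4,168.5309      25,011.1855
  6     1,225.00     1,081.3882     6,488.3293      45,418.3054
  7     1,225.00     1,059.1462     7,414.0231      59,312.1847
  8    11,225.00     9,505.6192    76,044.9537     684,404.5836
  Σ                 15,993.4782   102,808.6170     848,735.6049
P = 15,993.4782.
Convexity = Σ t(t+1)·PV / [P·(1+y)²] = 848,735.6049 / (15,993.4782 × 1.042441) = 50.90706.

50.91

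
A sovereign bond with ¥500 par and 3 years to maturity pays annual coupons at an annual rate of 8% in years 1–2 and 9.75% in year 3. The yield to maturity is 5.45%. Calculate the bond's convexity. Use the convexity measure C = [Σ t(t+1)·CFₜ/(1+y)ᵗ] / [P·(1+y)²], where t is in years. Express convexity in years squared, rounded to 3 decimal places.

With y = 0.0545:
  t   CF        PV=CF/(1+0.0545)^t    t·PV        t(t+1)·PV
  1        40.00        37.9327        37.9327          75.8653
  2        40.00        35.9722        71.9444         215.8331
  3       548.75       467.9881     1,403.9642       5,615.8568
  Σ                    541.8929     1,513.8412       5,907.5553
P = 541.8929.
Convexity = Σ t(t+1)·PV / [P·(1+y)²] = 5,907.5553 / (541.8929 × 1.111970) = 9.80395.

9.804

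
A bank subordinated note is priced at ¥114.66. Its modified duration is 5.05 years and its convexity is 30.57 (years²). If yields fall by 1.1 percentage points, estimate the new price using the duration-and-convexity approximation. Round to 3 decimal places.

Duration effect: -D_mod·Δy = -5.05 × (-0.011) = +0.055550
Convexity effect: ½·C·(Δy)² = 0.5 × 30.57 × (-0.011)² = +0.001849485
ΔP/P ≈ +0.055550 + 0.001849485 = +0.057399485
New price ≈ 114.66 × (1 + 0.057399485) = 121.2414249501.

¥121.241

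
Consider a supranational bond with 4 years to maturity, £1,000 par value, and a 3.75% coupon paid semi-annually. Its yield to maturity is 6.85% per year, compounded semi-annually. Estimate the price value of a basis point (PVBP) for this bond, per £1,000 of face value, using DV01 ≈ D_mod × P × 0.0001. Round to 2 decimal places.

£0.32

Periodic yield y = 0.03425.
  t   CF        PV=CF/(1+0.03425)^t    t·PV
  1        18.75        18.1291        18.1291
  2        18.75        17.5287        35.0574
  3        18.75        16.9482        50.8447
  4        18.75        16.3870        65.5480
  5        18.75        15.8443        79.2216
  6        18.75        15.3196        91.9177
  7        18.75        14.8123       103.6861
  8     1,018.75       778.1501     6,225.2009
  Σ                    893.1194     6,669.6056
P = 893.1194; D_Mac = 7.46776 half-year periods = 3.73388 yrs; D_mod = 3.61023 yrs.
DV01 ≈ 3.61023 × 893.1194 × 0.0001 = 0.322437.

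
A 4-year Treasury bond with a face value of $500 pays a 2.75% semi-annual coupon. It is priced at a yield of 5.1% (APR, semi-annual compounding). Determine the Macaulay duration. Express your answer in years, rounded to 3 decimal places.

3.805 years

Periodic yield y = 0.0255. Discount each cash flow and weight by its period:
  t   CF        PV=CF/(1+0.0255)^t    t·PV
  1        6.875         6.7040         6.7040
  2        6.875         6.5373        13.0747
  3        6.875         6.3748        19.1244
  4        6.875         6.2163        24.8651
  5        6.875         6.0617        30.3085
  6        6.875         5.9110        35.4658
  7        6.875         5.7640        40.3479
  8      506.875       414.3960     3,315.1680
  Σ                    457.9651     3,485.0584
Price P = Σ PV = 457.9651.
Macaulay duration = Σ(t·PV) / P = 3,485.0584 / 457.9651 = 7.60988 half-year periods.
In years: 7.60988 / 2 = 3.80494 years.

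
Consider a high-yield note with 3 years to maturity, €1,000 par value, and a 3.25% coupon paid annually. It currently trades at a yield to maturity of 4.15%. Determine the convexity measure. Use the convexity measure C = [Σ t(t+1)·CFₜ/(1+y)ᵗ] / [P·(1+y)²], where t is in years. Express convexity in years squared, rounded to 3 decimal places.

10.598

With y = 0.0415:
  t   CF        PV=CF/(1+0.0415)^t    t·PV        t(t+1)·PV
  1        32.50        31.2050        31.2050          62.4100
  2        32.50        29.9616        59.9232         179.7695
  3     1,032.50       913.9285     2,741.7856      10,967.1424
  Σ                    975.0951     2,832.9138      11,209.3219
P = 975.0951.
Convexity = Σ t(t+1)·PV / [P·(1+y)²] = 11,209.3219 / (975.0951 × 1.084722) = 10.59775.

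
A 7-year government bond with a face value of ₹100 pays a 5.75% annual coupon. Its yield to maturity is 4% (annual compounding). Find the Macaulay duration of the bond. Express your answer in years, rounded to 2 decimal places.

6.01 years

Periodic yield y = 0.04. Discount each cash flow and weight by its year:
  t   CF        PV=CF/(1+0.04)^t    t·PV
  1         5.75         5.5288         5.5288
  2         5.75         5.3162        10.6324
  3         5.75         5.1117        15.3352
  4         5.75         4.9151        19.6605
  5         5.75         4.7261        23.6304
  6         5.75         4.5443        27.2659
  7       105.75        80.3613       562.5292
  Σ                    110.5036       664.5823
Price P = Σ PV = 110.5036.
Macaulay duration = Σ(t·PV) / P = 664.5823 / 110.5036 = 6.01412 years.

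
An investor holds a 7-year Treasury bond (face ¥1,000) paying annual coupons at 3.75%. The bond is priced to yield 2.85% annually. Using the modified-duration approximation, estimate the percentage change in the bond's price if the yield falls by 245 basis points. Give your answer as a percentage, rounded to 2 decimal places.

+15.03%

Periodic yield y = 0.0285. Modified duration first:
  t   CF        PV=CF/(1+0.0285)^t    t·PV
  1        37.50        36.4609        36.4609
  2        37.50        35.4505        70.9011
  3        37.50        34.4682       103.4045
  4        37.50        33.5131       134.0522
  5        37.50        32.5844       162.9220
  6        37.50        31.6815       190.0889
  7     1,037.50       852.2324     5,965.6267
  Σ                  1,056.3909     6,663.4563
P = 1,056.3909; D_Mac = 6.30776 yrs; D_mod = 6.30776/(1+0.0285) = 6.13297 yrs.
ΔP/P ≈ -D_mod · Δy = -6.13297 × (-0.0245) = +0.150258 = +15.0258%.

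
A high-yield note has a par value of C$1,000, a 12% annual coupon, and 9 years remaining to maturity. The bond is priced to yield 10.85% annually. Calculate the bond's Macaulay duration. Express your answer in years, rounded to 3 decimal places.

6.062 years

Periodic yield y = 0.1085. Discount each cash flow and weight by its year:
  t   CF        PV=CF/(1+0.1085)^t    t·PV
  1       120.00       108.2544       108.2544
  2       120.00        97.6585       195.3169
  3       120.00        88.0996       264.2989
  4       120.00        79.4764       317.9058
  5       120.00        71.6973       358.4865
  6       120.00        64.6796       388.0774
  7       120.00        58.3487       408.4411
  8       120.00        52.6375       421.1004
  9     1,120.00       443.1969     3,988.7724
  Σ                  1,064.0490     6,450.6537
Price P = Σ PV = 1,064.0490.
Macaulay duration = Σ(t·PV) / P = 6,450.6537 / 1,064.0490 = 6.06237 years.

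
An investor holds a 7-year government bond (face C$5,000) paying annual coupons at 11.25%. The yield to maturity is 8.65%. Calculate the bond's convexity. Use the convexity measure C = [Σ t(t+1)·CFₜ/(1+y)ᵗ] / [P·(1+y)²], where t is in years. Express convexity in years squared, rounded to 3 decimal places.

32.469

With y = 0.0865:
  t   CF        PV=CF/(1+0.0865)^t    t·PV        t(t+1)·PV
  1       562.50       517.7174       517.7174       1,035.4349
  2       562.50       476.5002       953.0004       2,859.0011
  3       562.50       438.5644     1,315.6931       5,262.7723
  4       562.50       403.6487     1,614.5950       8,072.9749
  5       562.50       371.5129     1,857.5644      11,145.3864
  6       562.50       341.9355     2,051.6128      14,361.2894
  7     5,562.50     3,112.1599    21,785.1196     174,280.9571
  Σ                  5,662.0390    30,095.3026     217,017.8160
P = 5,662.0390.
Convexity = Σ t(t+1)·PV / [P·(1+y)²] = 217,017.8160 / (5,662.0390 × 1.180482) = 32.46856.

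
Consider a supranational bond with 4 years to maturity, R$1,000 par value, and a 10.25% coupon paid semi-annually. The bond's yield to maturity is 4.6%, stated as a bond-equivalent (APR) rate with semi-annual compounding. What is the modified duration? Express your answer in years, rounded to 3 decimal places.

3.366 years

Periodic yield y = 0.023. First find Macaulay duration:
  t   CF        PV=CF/(1+0.023)^t    t·PV
  1        51.25        50.0978        50.0978
  2        51.25        48.9714        97.9428
  3        51.25        47.8704       143.6112
  4        51.25        46.7941       187.1765
  5        51.25        45.7421       228.7103
  6        51.25        44.7136       268.2819
  7        51.25        43.7084       305.9585
  8     1,051.25       876.3971     7,011.1769
  Σ                  1,204.2948     8,292.9558
P = 1,204.2948; Macaulay duration = 8,292.9558 / 1,204.2948 = 6.88615 half-year periods = 3.44308 years.
Modified duration = D_Mac / (1 + y) = 3.44308 / 1.023 = 3.36567 years.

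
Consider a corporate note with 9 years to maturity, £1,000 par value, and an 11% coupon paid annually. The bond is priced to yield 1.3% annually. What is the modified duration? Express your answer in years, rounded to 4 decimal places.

Periodic yield y = 0.013. First find Macaulay duration:
  t   CF        PV=CF/(1+0.013)^t    t·PV
  1       110.00       108.5884       108.5884
  2       110.00       107.1948       214.3896
  3       110.00       105.8192       317.4575
  4       110.00       104.4612       417.8447
  5       110.00       103.1206       515.6030
  6       110.00       101.7972       610.7835
  7       110.00       100.4909       703.4360
  8       110.00        99.2012       793.6100
  9     1,110.00       988.1843     8,893.6591
  Σ                  1,818.8578    12,575.3718
P = 1,818.8578; Macaulay duration = 12,575.3718 / 1,818.8578 = 6.91388 years.
Modified duration = D_Mac / (1 + y) = 6.91388 / 1.013 = 6.82516 years.

6.8252 years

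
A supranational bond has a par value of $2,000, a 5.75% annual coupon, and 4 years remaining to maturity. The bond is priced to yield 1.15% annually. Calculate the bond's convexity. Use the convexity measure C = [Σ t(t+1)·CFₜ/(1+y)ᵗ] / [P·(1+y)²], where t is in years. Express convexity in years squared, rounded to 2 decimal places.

With y = 0.0115:
  t   CF        PV=CF/(1+0.0115)^t    t·PV        t(t+1)·PV
  1       115.00       113.6925       113.6925         227.3851
  2       115.00       112.3999       224.7999         674.3996
  3       115.00       111.1220       333.3661       1,333.4644
  4     2,115.00     2,020.4440     8,081.7761      40,408.8805
  Σ                  2,357.6585     8,753.6346      42,644.1296
P = 2,357.6585.
Convexity = Σ t(t+1)·PV / [P·(1+y)²] = 42,644.1296 / (2,357.6585 × 1.023132) = 17.67855.

17.68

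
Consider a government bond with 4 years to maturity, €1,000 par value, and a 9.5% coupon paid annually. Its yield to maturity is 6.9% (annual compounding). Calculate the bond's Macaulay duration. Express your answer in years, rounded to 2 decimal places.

Periodic yield y = 0.069. Discount each cash flow and weight by its year:
  t   CF        PV=CF/(1+0.069)^t    t·PV
  1        95.00        88.8681        88.8681
  2        95.00        83.1320       166.2640
  3        95.00        77.7661       233.2984
  4     1,095.00       838.5004     3,354.0018
  Σ                  1,088.2667     3,842.4323
Price P = Σ PV = 1,088.2667.
Macaulay duration = Σ(t·PV) / P = 3,842.4323 / 1,088.2667 = 3.53078 years.

3.53 years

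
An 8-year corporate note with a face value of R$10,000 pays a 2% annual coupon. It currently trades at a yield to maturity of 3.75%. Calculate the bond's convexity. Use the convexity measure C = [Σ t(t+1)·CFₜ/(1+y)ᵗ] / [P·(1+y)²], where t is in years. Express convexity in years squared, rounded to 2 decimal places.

60.59

With y = 0.0375:
  t   CF        PV=CF/(1+0.0375)^t    t·PV        t(t+1)·PV
  1       200.00       192.7711       192.7711         385.5422
  2       200.00       185.8035       371.6069       1,114.8207
  3       200.00       179.0877       537.2630       2,149.0520
  4       200.00       172.6146       690.4585       3,452.2924
  5       200.00       166.3755       831.8777       4,991.2661
  6       200.00       160.3620       962.1718       6,735.2024
  7       200.00       154.5657     1,081.9602       8,655.6818
  8    10,200.00     7,597.9307    60,783.4457     547,051.0112
  Σ                  8,809.5108    65,451.5548     574,534.8688
P = 8,809.5108.
Convexity = Σ t(t+1)·PV / [P·(1+y)²] = 574,534.8688 / (8,809.5108 × 1.076406) = 60.58825.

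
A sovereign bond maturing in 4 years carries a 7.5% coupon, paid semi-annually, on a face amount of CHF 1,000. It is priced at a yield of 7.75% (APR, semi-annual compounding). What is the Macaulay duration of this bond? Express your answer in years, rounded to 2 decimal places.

3.53 years

Periodic yield y = 0.03875. Discount each cash flow and weight by its period:
  t   CF        PV=CF/(1+0.03875)^t    t·PV
  1        37.50        36.1011        36.1011
  2        37.50        34.7544        69.5087
  3        37.50        33.4579       100.3736
  4        37.50        32.2097       128.8389
  5        37.50        31.0082       155.0408
  6        37.50        29.8514       179.1085
  7        37.50        28.7378       201.1648
  8     1,037.50       765.4200     6,123.3601
  Σ                    991.5405     6,993.4966
Price P = Σ PV = 991.5405.
Macaulay duration = Σ(t·PV) / P = 6,993.4966 / 991.5405 = 7.05316 half-year periods.
In years: 7.05316 / 2 = 3.52658 years.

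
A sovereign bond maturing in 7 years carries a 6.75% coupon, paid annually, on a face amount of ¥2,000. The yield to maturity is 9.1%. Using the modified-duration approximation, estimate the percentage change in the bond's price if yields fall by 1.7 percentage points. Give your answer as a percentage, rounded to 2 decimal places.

+8.91%

Periodic yield y = 0.091. Modified duration first:
  t   CF        PV=CF/(1+0.091)^t    t·PV
  1       135.00       123.7397       123.7397
  2       135.00       113.4186       226.8372
  3       135.00       103.9584       311.8751
  4       135.00        95.2872       381.1490
  5       135.00        87.3394       436.6968
  6       135.00        80.0544       480.3265
  7     2,135.00     1,160.4452     8,123.1162
  Σ                  1,764.2429    10,083.7405
P = 1,764.2429; D_Mac = 5.71562 yrs; D_mod = 5.71562/(1+0.091) = 5.23888 yrs.
ΔP/P ≈ -D_mod · Δy = -5.23888 × (-0.017) = +0.089061 = +8.9061%.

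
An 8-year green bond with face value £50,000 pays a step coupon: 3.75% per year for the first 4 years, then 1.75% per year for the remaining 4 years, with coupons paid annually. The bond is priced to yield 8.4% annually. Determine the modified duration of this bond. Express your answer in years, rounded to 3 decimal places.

Periodic yield y = 0.084. First find Macaulay duration:
  t   CF        PV=CF/(1+0.084)^t    t·PV
  1     1,875.00     1,729.7048     1,729.7048
  2     1,875.00     1,595.6686     3,191.3373
  3     1,875.00     1,472.0190     4,416.0571
  4     1,875.00     1,357.9511     5,431.8046
  5       875.00       584.6038     2,923.0191
  6       875.00       539.3024     3,235.8145
  7       875.00       497.5114     3,482.5801
  8    50,875.00    26,685.1817   213,481.4538
  Σ                 34,461.9430   237,891.7711
P = 34,461.9430; Macaulay duration = 237,891.7711 / 34,461.9430 = 6.90303 years.
Modified duration = D_Mac / (1 + y) = 6.90303 / 1.084 = 6.36811 years.

6.368 years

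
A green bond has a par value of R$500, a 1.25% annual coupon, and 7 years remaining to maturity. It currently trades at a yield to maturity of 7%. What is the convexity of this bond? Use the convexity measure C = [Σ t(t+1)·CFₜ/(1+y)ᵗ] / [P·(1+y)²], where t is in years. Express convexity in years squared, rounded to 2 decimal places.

With y = 0.07:
  t   CF        PV=CF/(1+0.07)^t    t·PV        t(t+1)·PV
  1         6.25         5.8411         5.8411          11.6822
  2         6.25         5.4590        10.9180          32.7540
  3         6.25         5.1019        15.3056          61.2223
  4         6.25         4.7681        19.0724          95.3619
  5         6.25         4.4562        22.2808         133.6849
  6         6.25         4.1646        24.9878         174.9148
  7       506.25       315.2671     2,206.8694      17,654.9552
  Σ                    345.0579     2,305.2751      18,164.5754
P = 345.0579.
Convexity = Σ t(t+1)·PV / [P·(1+y)²] = 18,164.5754 / (345.0579 × 1.144900) = 45.97965.

45.98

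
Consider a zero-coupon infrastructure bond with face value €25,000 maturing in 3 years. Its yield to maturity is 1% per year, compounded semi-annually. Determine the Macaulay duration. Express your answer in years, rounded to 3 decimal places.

A zero-coupon bond has a single cash flow at maturity, so its Macaulay duration equals its maturity: 3 years.
(Equivalently: 6 semi-annual periods ÷ 2 = 3 years.)

3.000 years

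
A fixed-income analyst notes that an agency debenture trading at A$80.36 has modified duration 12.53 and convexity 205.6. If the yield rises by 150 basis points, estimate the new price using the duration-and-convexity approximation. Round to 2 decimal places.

A$67.12

Duration effect: -D_mod·Δy = -12.53 × (+0.015) = -0.187950
Convexity effect: ½·C·(Δy)² = 0.5 × 205.6 × (0.015)² = +0.0231300
ΔP/P ≈ -0.187950 + 0.0231300 = -0.164820
New price ≈ 80.36 × (1 - 0.164820) = 67.1150648.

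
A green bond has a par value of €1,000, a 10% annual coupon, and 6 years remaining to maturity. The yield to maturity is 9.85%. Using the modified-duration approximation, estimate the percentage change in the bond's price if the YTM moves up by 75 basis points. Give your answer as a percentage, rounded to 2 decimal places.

-3.27%

Periodic yield y = 0.0985. Modified duration first:
  t   CF        PV=CF/(1+0.0985)^t    t·PV
  1       100.00        91.0332        91.0332
  2       100.00        82.8705       165.7410
  3       100.00        75.4397       226.3190
  4       100.00        68.6752       274.7007
  5       100.00        62.5172       312.5861
  6     1,100.00       626.0259     3,756.1555
  Σ                  1,006.5617     4,826.5356
P = 1,006.5617; D_Mac = 4.79507 yrs; D_mod = 4.79507/(1+0.0985) = 4.36511 yrs.
ΔP/P ≈ -D_mod · Δy = -4.36511 × (+0.0075) = -0.032738 = -3.2738%.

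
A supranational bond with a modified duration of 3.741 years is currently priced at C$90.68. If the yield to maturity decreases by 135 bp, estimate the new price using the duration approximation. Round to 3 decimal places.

Duration approximation: ΔP/P ≈ -D_mod · Δy = -3.741 × (-0.0135) = +0.0505035.
New price ≈ 90.68 × (1 + 0.0505035) = 95.25965738.

C$95.260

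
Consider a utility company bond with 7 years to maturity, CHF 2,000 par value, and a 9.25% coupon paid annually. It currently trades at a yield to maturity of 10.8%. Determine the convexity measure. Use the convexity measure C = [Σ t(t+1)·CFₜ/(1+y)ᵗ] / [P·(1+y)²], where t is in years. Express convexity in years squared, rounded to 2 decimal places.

With y = 0.108:
  t   CF        PV=CF/(1+0.108)^t    t·PV        t(t+1)·PV
  1       185.00       166.9675       166.9675         333.9350
  2       185.00       150.6927       301.3854         904.1562
  3       185.00       136.0042       408.0127       1,632.0509
  4       185.00       122.7475       490.9900       2,454.9502
  5       185.00       110.7830       553.9148       3,323.4885
  6       185.00        99.9846       599.9077       4,199.3537
  7     2,185.00     1,065.7936     7,460.5554      59,684.4430
  Σ                  1,852.9731     9,981.7335      72,532.3775
P = 1,852.9731.
Convexity = Σ t(t+1)·PV / [P·(1+y)²] = 72,532.3775 / (1,852.9731 × 1.227664) = 31.88477.

31.88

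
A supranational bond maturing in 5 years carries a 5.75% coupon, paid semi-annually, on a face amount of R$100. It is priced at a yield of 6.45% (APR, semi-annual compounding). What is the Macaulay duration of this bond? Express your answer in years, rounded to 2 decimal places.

Periodic yield y = 0.03225. Discount each cash flow and weight by its period:
  t   CF        PV=CF/(1+0.03225)^t    t·PV
  1        2.875         2.7852         2.7852
  2        2.875         2.6982         5.3963
  3        2.875         2.6139         7.8416
  4        2.875         2.5322        10.1288
  5        2.875         2.4531        12.2654
  6        2.875         2.3764        14.2587
  7        2.875         2.3022        16.1154
  8        2.875         2.2303        17.8422
  9        2.875         2.1606        19.4454
  10     102.875        74.8964       748.9640
  Σ                     97.0484       855.0430
Price P = Σ PV = 97.0484.
Macaulay duration = Σ(t·PV) / P = 855.0430 / 97.0484 = 8.81048 half-year periods.
In years: 8.81048 / 2 = 4.40524 years.

4.41 years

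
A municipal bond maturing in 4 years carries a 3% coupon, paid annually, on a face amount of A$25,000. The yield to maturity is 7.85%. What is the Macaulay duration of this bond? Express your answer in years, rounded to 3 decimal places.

Periodic yield y = 0.0785. Discount each cash flow and weight by its year:
  t   CF        PV=CF/(1+0.0785)^t    t·PV
  1       750.00       695.4103       695.4103
  2       750.00       644.7940     1,289.5879
  3       750.00       597.8618     1,793.5854
  4    25,750.00    19,032.5349    76,130.1397
  Σ                 20,970.6010    79,908.7234
Price P = Σ PV = 20,970.6010.
Macaulay duration = Σ(t·PV) / P = 79,908.7234 / 20,970.6010 = 3.81051 years.

3.811 years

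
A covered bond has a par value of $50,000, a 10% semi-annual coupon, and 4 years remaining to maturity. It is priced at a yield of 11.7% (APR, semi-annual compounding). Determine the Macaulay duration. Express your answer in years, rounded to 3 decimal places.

Periodic yield y = 0.0585. Discount each cash flow and weight by its period:
  t   CF        PV=CF/(1+0.0585)^t    t·PV
  1     2,500.00     2,361.8328     2,361.8328
  2     2,500.00     2,231.3016     4,462.6033
  3     2,500.00     2,107.9845     6,323.9536
  4     2,500.00     1,991.4828     7,965.9312
  5     2,500.00     1,881.4197     9,407.0987
  6     2,500.00     1,777.4395    10,664.6372
  7     2,500.00     1,679.2060    11,754.4419
  8    52,500.00    33,314.4313   266,515.4508
  Σ                 47,345.0984   319,455.9494
Price P = Σ PV = 47,345.0984.
Macaulay duration = Σ(t·PV) / P = 319,455.9494 / 47,345.0984 = 6.74739 half-year periods.
In years: 6.74739 / 2 = 3.37370 years.

3.374 years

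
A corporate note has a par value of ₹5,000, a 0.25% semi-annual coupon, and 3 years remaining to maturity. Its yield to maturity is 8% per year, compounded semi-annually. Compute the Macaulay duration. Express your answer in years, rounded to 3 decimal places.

Periodic yield y = 0.04. Discount each cash flow and weight by its period:
  t   CF        PV=CF/(1+0.04)^t    t·PV
  1         6.25         6.0096         6.0096
  2         6.25         5.7785        11.5570
  3         6.25         5.5562        16.6687
  4         6.25         5.3425        21.3701
  5         6.25         5.1370        25.6852
  6     5,006.25     3,956.5121    23,739.0726
  Σ                  3,984.3360    23,820.3631
Price P = Σ PV = 3,984.3360.
Macaulay duration = Σ(t·PV) / P = 23,820.3631 / 3,984.3360 = 5.97850 half-year periods.
In years: 5.97850 / 2 = 2.98925 years.

2.989 years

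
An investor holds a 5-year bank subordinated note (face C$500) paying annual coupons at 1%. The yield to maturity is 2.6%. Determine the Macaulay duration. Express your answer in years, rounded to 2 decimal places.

Periodic yield y = 0.026. Discount each cash flow and weight by its year:
  t   CF        PV=CF/(1+0.026)^t    t·PV
  1         5.00         4.8733         4.8733
  2         5.00         4.7498         9.4996
  3         5.00         4.6294        13.8883
  4         5.00         4.5121        18.0485
  5       505.00       444.1755     2,220.8774
  Σ                    462.9401     2,267.1870
Price P = Σ PV = 462.9401.
Macaulay duration = Σ(t·PV) / P = 2,267.1870 / 462.9401 = 4.89737 years.

4.90 years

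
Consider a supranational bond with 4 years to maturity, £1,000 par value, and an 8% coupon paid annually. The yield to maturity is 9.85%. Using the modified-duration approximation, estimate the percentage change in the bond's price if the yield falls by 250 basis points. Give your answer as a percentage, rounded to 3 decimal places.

Periodic yield y = 0.0985. Modified duration first:
  t   CF        PV=CF/(1+0.0985)^t    t·PV
  1        80.00        72.8266        72.8266
  2        80.00        66.2964       132.5928
  3        80.00        60.3517       181.0552
  4     1,080.00       741.6919     2,966.7674
  Σ                    941.1666     3,353.2420
P = 941.1666; D_Mac = 3.56286 yrs; D_mod = 3.56286/(1+0.0985) = 3.24338 yrs.
ΔP/P ≈ -D_mod · Δy = -3.24338 × (-0.025) = +0.081085 = +8.1085%.

+8.108%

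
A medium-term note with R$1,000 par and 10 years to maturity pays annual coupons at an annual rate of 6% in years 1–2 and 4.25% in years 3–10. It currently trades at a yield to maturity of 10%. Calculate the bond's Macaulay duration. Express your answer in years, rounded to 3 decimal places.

7.583 years

Periodic yield y = 0.1. Discount each cash flow and weight by its year:
  t   CF        PV=CF/(1+0.1)^t    t·PV
  1        60.00        54.5455        54.5455
  2        60.00        49.5868        99.1736
  3        42.50        31.9309        95.7926
  4        42.50        29.0281       116.1123
  5        42.50        26.3892       131.9458
  6        42.50        23.9901       143.9409
  7        42.50        21.8092       152.6645
  8        42.50        19.8266       158.6125
  9        42.50        18.0241       162.2173
  10    1,042.50       401.9289     4,019.2888
  Σ                    677.0593     5,134.2937
Price P = Σ PV = 677.0593.
Macaulay duration = Σ(t·PV) / P = 5,134.2937 / 677.0593 = 7.58323 years.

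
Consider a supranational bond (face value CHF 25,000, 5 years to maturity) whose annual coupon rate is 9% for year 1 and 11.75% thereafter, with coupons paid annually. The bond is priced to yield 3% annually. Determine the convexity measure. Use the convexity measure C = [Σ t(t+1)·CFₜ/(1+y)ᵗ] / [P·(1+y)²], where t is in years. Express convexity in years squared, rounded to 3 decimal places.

With y = 0.03:
  t   CF        PV=CF/(1+0.03)^t    t·PV        t(t+1)·PV
  1     2,250.00     2,184.4660     2,184.4660       4,368.9320
  2     2,937.50     2,768.8755     5,537.7510      16,613.2529
  3     2,937.50     2,688.2286     8,064.6859      32,258.7435
  4     2,937.50     2,609.9307    10,439.7228      52,198.6141
  5    27,937.50    24,099.1329   120,495.6646     722,973.9874
  Σ                 34,350.6337   146,722.2902     828,413.5299
P = 34,350.6337.
Convexity = Σ t(t+1)·PV / [P·(1+y)²] = 828,413.5299 / (34,350.6337 × 1.060900) = 22.73202.

22.732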